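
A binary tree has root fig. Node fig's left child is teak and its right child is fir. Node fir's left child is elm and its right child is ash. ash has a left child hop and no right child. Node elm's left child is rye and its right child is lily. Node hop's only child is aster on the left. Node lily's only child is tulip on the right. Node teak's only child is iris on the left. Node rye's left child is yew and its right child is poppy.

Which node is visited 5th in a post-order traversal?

Post-order visits the left subtree, then the right subtree, then the node.
At fig: go left to teak.
  At teak: go left to iris.
    iris is a leaf — visit iris.
  At teak: no right child.
  Visit teak.
At fig: go right to fir.
  At fir: go left to elm.
    At elm: go left to rye.
      At rye: go left to yew.
        yew is a leaf — visit yew.
      At rye: go right to poppy.
        poppy is a leaf — visit poppy.
      Visit rye.
    At elm: go right to lily.
      At lily: no left child.
      At lily: go right to tulip.
        tulip is a leaf — visit tulip.
      Visit lily.
    Visit elm.
  At fir: go right to ash.
    At ash: go left to hop.
      At hop: go left to aster.
        aster is a leaf — visit aster.
      At hop: no right child.
      Visit hop.
    At ash: no right child.
    Visit ash.
  Visit fir.
Visit fig.
Full post-order sequence: iris, teak, yew, poppy, rye, tulip, lily, elm, aster, hop, ash, fir, fig.

rye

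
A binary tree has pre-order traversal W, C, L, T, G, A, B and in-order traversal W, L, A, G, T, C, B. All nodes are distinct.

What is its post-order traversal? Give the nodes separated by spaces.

The first element of pre-order is the root; it splits in-order into left and right subtrees.
Root W: left subtree has 0 nodes { }, right has 6 {L, A, G, T, C, B}.
  Root C: left subtree has 4 nodes {L, A, G, T}, right has 1 {B}.
    Root L: left subtree has 0 nodes { }, right has 3 {A, G, T}.
      Root T: left subtree has 2 nodes {A, G}, right has 0 { }.
        Root G: left subtree has 1 node {A}, right has 0 { }.

A G T L B C W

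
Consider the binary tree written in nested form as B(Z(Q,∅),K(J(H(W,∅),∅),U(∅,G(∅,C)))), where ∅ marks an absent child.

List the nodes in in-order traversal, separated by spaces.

In-order visits the left subtree, then the node, then the right subtree.
At B: go left to Z.
  At Z: go left to Q.
    Q is a leaf — visit Q.
  Visit Z.
  At Z: no right child.
Visit B.
At B: go right to K.
  At K: go left to J.
    At J: go left to H.
      At H: go left to W.
        W is a leaf — visit W.
      Visit H.
      At H: no right child.
    Visit J.
    At J: no right child.
  Visit K.
  At K: go right to U.
    At U: no left child.
    Visit U.
    At U: go right to G.
      At G: no left child.
      Visit G.
      At G: go right to C.
        C is a leaf — visit C.

Q Z B W H J K U G C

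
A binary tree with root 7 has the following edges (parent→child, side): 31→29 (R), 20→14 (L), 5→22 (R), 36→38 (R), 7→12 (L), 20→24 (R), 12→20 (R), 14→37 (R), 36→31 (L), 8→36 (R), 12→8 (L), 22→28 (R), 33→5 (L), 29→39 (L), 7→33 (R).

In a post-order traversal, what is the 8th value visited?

Post-order visits the left subtree, then the right subtree, then the node.
At 7: go left to 12.
  At 12: go left to 8.
    At 8: no left child.
    At 8: go right to 36.
      At 36: go left to 31.
        At 31: no left child.
        At 31: go right to 29.
          At 29: go left to 39.
            39 is a leaf — visit 39.
          At 29: no right child.
          Visit 29.
        Visit 31.
      At 36: go right to 38.
        38 is a leaf — visit 38.
      Visit 36.
    Visit 8.
  At 12: go right to 20.
    At 20: go left to 14.
      At 14: no left child.
      At 14: go right to 37.
        37 is a leaf — visit 37.
      Visit 14.
    At 20: go right to 24.
      24 is a leaf — visit 24.
    Visit 20.
  Visit 12.
At 7: go right to 33.
  At 33: go left to 5.
    At 5: no left child.
    At 5: go right to 22.
      At 22: no left child.
      At 22: go right to 28.
        28 is a leaf — visit 28.
      Visit 22.
    Visit 5.
  At 33: no right child.
  Visit 33.
Visit 7.
Full post-order sequence: 39, 29, 31, 38, 36, 8, 37, 14, 24, 20, 12, 28, 22, 5, 33, 7.

14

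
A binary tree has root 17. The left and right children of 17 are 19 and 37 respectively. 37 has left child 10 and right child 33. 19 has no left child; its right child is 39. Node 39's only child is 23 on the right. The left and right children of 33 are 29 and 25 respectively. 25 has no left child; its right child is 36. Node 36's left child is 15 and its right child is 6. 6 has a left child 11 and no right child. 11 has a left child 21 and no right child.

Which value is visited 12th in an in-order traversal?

In-order visits the left subtree, then the node, then the right subtree.
At 17: go left to 19.
  At 19: no left child.
  Visit 19.
  At 19: go right to 39.
    At 39: no left child.
    Visit 39.
    At 39: go right to 23.
      23 is a leaf — visit 23.
Visit 17.
At 17: go right to 37.
  At 37: go left to 10.
    10 is a leaf — visit 10.
  Visit 37.
  At 37: go right to 33.
    At 33: go left to 29.
      29 is a leaf — visit 29.
    Visit 33.
    At 33: go right to 25.
      At 25: no left child.
      Visit 25.
      At 25: go right to 36.
        At 36: go left to 15.
          15 is a leaf — visit 15.
        Visit 36.
        At 36: go right to 6.
          At 6: go left to 11.
            At 11: go left to 21.
              21 is a leaf — visit 21.
            Visit 11.
            At 11: no right child.
          Visit 6.
          At 6: no right child.
Full in-order sequence: 19, 39, 23, 17, 10, 37, 29, 33, 25, 15, 36, 21, 11, 6.

21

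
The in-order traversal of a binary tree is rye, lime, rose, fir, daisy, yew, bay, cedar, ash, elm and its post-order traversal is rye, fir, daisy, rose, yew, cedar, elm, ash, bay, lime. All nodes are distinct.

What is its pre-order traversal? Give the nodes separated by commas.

lime, rye, bay, yew, rose, daisy, fir, ash, cedar, elm

The last element of post-order is the root; it splits in-order into left and right subtrees.
Root lime: left subtree has 1 node {rye}, right has 8 {rose, fir, daisy, yew, bay, cedar, ash, elm}.
  Root bay: left subtree has 4 nodes {rose, fir, daisy, yew}, right has 3 {cedar, ash, elm}.
    Root yew: left subtree has 3 nodes {rose, fir, daisy}, right has 0 { }.
      Root rose: left subtree has 0 nodes { }, right has 2 {fir, daisy}.
        Root daisy: left subtree has 1 node {fir}, right has 0 { }.
    Root ash: left subtree has 1 node {cedar}, right has 1 {elm}.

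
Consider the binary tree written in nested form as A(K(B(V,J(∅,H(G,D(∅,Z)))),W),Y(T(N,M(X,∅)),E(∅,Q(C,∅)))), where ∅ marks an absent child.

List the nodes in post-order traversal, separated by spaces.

V G Z D H J B W K N X M T C Q E Y A

Post-order visits the left subtree, then the right subtree, then the node.
At A: go left to K.
  At K: go left to B.
    At B: go left to V.
      V is a leaf — visit V.
    At B: go right to J.
      At J: no left child.
      At J: go right to H.
        At H: go left to G.
          G is a leaf — visit G.
        At H: go right to D.
          At D: no left child.
          At D: go right to Z.
            Z is a leaf — visit Z.
          Visit D.
        Visit H.
      Visit J.
    Visit B.
  At K: go right to W.
    W is a leaf — visit W.
  Visit K.
At A: go right to Y.
  At Y: go left to T.
    At T: go left to N.
      N is a leaf — visit N.
    At T: go right to M.
      At M: go left to X.
        X is a leaf — visit X.
      At M: no right child.
      Visit M.
    Visit T.
  At Y: go right to E.
    At E: no left child.
    At E: go right to Q.
      At Q: go left to C.
        C is a leaf — visit C.
      At Q: no right child.
      Visit Q.
    Visit E.
  Visit Y.
Visit A.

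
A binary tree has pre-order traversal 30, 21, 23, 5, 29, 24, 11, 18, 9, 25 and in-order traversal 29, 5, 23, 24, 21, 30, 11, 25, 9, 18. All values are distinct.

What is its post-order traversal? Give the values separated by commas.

29, 5, 24, 23, 21, 25, 9, 18, 11, 30

The first element of pre-order is the root; it splits in-order into left and right subtrees.
Root 30: left subtree has 5 nodes {29, 5, 23, 24, 21}, right has 4 {11, 25, 9, 18}.
  Root 21: left subtree has 4 nodes {29, 5, 23, 24}, right has 0 { }.
    Root 23: left subtree has 2 nodes {29, 5}, right has 1 {24}.
      Root 5: left subtree has 1 node {29}, right has 0 { }.
  Root 11: left subtree has 0 nodes { }, right has 3 {25, 9, 18}.
    Root 18: left subtree has 2 nodes {25, 9}, right has 0 { }.
      Root 9: left subtree has 1 node {25}, right has 0 { }.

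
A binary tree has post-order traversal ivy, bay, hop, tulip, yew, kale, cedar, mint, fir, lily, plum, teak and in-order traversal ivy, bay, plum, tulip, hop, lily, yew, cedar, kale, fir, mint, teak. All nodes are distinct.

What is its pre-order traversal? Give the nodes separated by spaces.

The last element of post-order is the root; it splits in-order into left and right subtrees.
Root teak: left subtree has 11 nodes {ivy, bay, plum, tulip, hop, lily, yew, cedar, kale, fir, mint}, right has 0 { }.
  Root plum: left subtree has 2 nodes {ivy, bay}, right has 8 {tulip, hop, lily, yew, cedar, kale, fir, mint}.
    Root bay: left subtree has 1 node {ivy}, right has 0 { }.
    Root lily: left subtree has 2 nodes {tulip, hop}, right has 5 {yew, cedar, kale, fir, mint}.
      Root tulip: left subtree has 0 nodes { }, right has 1 {hop}.
      Root fir: left subtree has 3 nodes {yew, cedar, kale}, right has 1 {mint}.
        Root cedar: left subtree has 1 node {yew}, right has 1 {kale}.

teak plum bay ivy lily tulip hop fir cedar yew kale mint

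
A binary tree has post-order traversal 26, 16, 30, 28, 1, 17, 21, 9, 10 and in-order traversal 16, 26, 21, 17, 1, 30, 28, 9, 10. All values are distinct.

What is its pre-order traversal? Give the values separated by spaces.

10 9 21 16 26 17 1 28 30

The last element of post-order is the root; it splits in-order into left and right subtrees.
Root 10: left subtree has 8 nodes {16, 26, 21, 17, 1, 30, 28, 9}, right has 0 { }.
  Root 9: left subtree has 7 nodes {16, 26, 21, 17, 1, 30, 28}, right has 0 { }.
    Root 21: left subtree has 2 nodes {16, 26}, right has 4 {17, 1, 30, 28}.
      Root 16: left subtree has 0 nodes { }, right has 1 {26}.
      Root 17: left subtree has 0 nodes { }, right has 3 {1, 30, 28}.
        Root 1: left subtree has 0 nodes { }, right has 2 {30, 28}.
          Root 28: left subtree has 1 node {30}, right has 0 { }.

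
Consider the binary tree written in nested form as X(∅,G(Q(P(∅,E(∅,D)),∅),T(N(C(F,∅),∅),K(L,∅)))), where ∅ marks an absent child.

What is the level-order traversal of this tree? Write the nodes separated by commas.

X, G, Q, T, P, N, K, E, C, L, D, F

Level-order visits nodes level by level from the root, left to right within each level.
Level 0: X
Level 1: G
Level 2: Q, T
Level 3: P, N, K
Level 4: E, C, L
Level 5: D, F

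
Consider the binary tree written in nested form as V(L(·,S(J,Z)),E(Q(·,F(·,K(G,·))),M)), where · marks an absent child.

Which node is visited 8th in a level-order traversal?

Level-order visits nodes level by level from the root, left to right within each level.
Level 0: V
Level 1: L, E
Level 2: S, Q, M
Level 3: J, Z, F
Level 4: K
Level 5: G
Full level-order sequence: V, L, E, S, Q, M, J, Z, F, K, G.

Z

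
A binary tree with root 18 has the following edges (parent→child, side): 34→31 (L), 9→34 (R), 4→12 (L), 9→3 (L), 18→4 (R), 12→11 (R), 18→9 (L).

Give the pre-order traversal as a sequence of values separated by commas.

Pre-order visits the node, then its left subtree, then its right subtree.
Visit 18.
At 18: go left to 9.
  Visit 9.
  At 9: go left to 3.
    3 is a leaf — visit 3.
  At 9: go right to 34.
    Visit 34.
    At 34: go left to 31.
      31 is a leaf — visit 31.
    At 34: no right child.
At 18: go right to 4.
  Visit 4.
  At 4: go left to 12.
    Visit 12.
    At 12: no left child.
    At 12: go right to 11.
      11 is a leaf — visit 11.
  At 4: no right child.

18, 9, 3, 34, 31, 4, 12, 11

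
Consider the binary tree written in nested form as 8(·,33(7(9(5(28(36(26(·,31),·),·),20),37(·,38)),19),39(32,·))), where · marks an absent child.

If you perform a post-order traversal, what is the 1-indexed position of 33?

14

Post-order visits the left subtree, then the right subtree, then the node.
At 8: no left child.
At 8: go right to 33.
  At 33: go left to 7.
    At 7: go left to 9.
      At 9: go left to 5.
        At 5: go left to 28.
          At 28: go left to 36.
            At 36: go left to 26.
              At 26: no left child.
              At 26: go right to 31.
                31 is a leaf — visit 31.
              Visit 26.
            At 36: no right child.
            Visit 36.
          At 28: no right child.
          Visit 28.
        At 5: go right to 20.
          20 is a leaf — visit 20.
        Visit 5.
      At 9: go right to 37.
        At 37: no left child.
        At 37: go right to 38.
          38 is a leaf — visit 38.
        Visit 37.
      Visit 9.
    At 7: go right to 19.
      19 is a leaf — visit 19.
    Visit 7.
  At 33: go right to 39.
    At 39: go left to 32.
      32 is a leaf — visit 32.
    At 39: no right child.
    Visit 39.
  Visit 33.
Visit 8.
Full post-order sequence: 31, 26, 36, 28, 20, 5, 38, 37, 9, 19, 7, 32, 39, 33, 8.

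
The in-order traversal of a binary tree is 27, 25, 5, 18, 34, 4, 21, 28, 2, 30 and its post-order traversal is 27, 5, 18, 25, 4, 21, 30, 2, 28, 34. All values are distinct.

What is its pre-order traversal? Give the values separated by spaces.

The last element of post-order is the root; it splits in-order into left and right subtrees.
Root 34: left subtree has 4 nodes {27, 25, 5, 18}, right has 5 {4, 21, 28, 2, 30}.
  Root 25: left subtree has 1 node {27}, right has 2 {5, 18}.
    Root 18: left subtree has 1 node {5}, right has 0 { }.
  Root 28: left subtree has 2 nodes {4, 21}, right has 2 {2, 30}.
    Root 21: left subtree has 1 node {4}, right has 0 { }.
    Root 2: left subtree has 0 nodes { }, right has 1 {30}.

34 25 27 18 5 28 21 4 2 30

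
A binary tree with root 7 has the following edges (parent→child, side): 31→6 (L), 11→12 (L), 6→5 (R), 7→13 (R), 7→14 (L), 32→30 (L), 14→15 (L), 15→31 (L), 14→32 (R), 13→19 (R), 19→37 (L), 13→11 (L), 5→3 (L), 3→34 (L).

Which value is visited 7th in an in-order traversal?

14

In-order visits the left subtree, then the node, then the right subtree.
At 7: go left to 14.
  At 14: go left to 15.
    At 15: go left to 31.
      At 31: go left to 6.
        At 6: no left child.
        Visit 6.
        At 6: go right to 5.
          At 5: go left to 3.
            At 3: go left to 34.
              34 is a leaf — visit 34.
            Visit 3.
            At 3: no right child.
          Visit 5.
          At 5: no right child.
      Visit 31.
      At 31: no right child.
    Visit 15.
    At 15: no right child.
  Visit 14.
  At 14: go right to 32.
    At 32: go left to 30.
      30 is a leaf — visit 30.
    Visit 32.
    At 32: no right child.
Visit 7.
At 7: go right to 13.
  At 13: go left to 11.
    At 11: go left to 12.
      12 is a leaf — visit 12.
    Visit 11.
    At 11: no right child.
  Visit 13.
  At 13: go right to 19.
    At 19: go left to 37.
      37 is a leaf — visit 37.
    Visit 19.
    At 19: no right child.
Full in-order sequence: 6, 34, 3, 5, 31, 15, 14, 30, 32, 7, 12, 11, 13, 37, 19.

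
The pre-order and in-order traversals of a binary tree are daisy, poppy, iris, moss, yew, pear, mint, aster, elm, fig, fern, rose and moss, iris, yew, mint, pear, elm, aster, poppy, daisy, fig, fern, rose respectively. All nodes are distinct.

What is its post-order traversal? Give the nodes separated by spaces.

moss mint elm aster pear yew iris poppy rose fern fig daisy

The first element of pre-order is the root; it splits in-order into left and right subtrees.
Root daisy: left subtree has 8 nodes {moss, iris, yew, mint, pear, elm, aster, poppy}, right has 3 {fig, fern, rose}.
  Root poppy: left subtree has 7 nodes {moss, iris, yew, mint, pear, elm, aster}, right has 0 { }.
    Root iris: left subtree has 1 node {moss}, right has 5 {yew, mint, pear, elm, aster}.
      Root yew: left subtree has 0 nodes { }, right has 4 {mint, pear, elm, aster}.
        Root pear: left subtree has 1 node {mint}, right has 2 {elm, aster}.
          Root aster: left subtree has 1 node {elm}, right has 0 { }.
  Root fig: left subtree has 0 nodes { }, right has 2 {fern, rose}.
    Root fern: left subtree has 0 nodes { }, right has 1 {rose}.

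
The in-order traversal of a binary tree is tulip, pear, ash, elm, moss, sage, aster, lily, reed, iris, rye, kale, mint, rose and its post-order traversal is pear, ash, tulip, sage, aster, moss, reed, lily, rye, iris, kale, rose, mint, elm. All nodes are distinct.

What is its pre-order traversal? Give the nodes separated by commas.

elm, tulip, ash, pear, mint, kale, iris, lily, moss, aster, sage, reed, rye, rose

The last element of post-order is the root; it splits in-order into left and right subtrees.
Root elm: left subtree has 3 nodes {tulip, pear, ash}, right has 10 {moss, sage, aster, lily, reed, iris, rye, kale, mint, rose}.
  Root tulip: left subtree has 0 nodes { }, right has 2 {pear, ash}.
    Root ash: left subtree has 1 node {pear}, right has 0 { }.
  Root mint: left subtree has 8 nodes {moss, sage, aster, lily, reed, iris, rye, kale}, right has 1 {rose}.
    Root kale: left subtree has 7 nodes {moss, sage, aster, lily, reed, iris, rye}, right has 0 { }.
      Root iris: left subtree has 5 nodes {moss, sage, aster, lily, reed}, right has 1 {rye}.
        Root lily: left subtree has 3 nodes {moss, sage, aster}, right has 1 {reed}.
          Root moss: left subtree has 0 nodes { }, right has 2 {sage, aster}.
            Root aster: left subtree has 1 node {sage}, right has 0 { }.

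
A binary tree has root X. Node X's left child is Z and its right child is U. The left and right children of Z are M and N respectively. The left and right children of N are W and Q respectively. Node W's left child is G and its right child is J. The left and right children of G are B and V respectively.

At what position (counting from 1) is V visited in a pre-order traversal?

8

Pre-order visits the node, then its left subtree, then its right subtree.
Visit X.
At X: go left to Z.
  Visit Z.
  At Z: go left to M.
    M is a leaf — visit M.
  At Z: go right to N.
    Visit N.
    At N: go left to W.
      Visit W.
      At W: go left to G.
        Visit G.
        At G: go left to B.
          B is a leaf — visit B.
        At G: go right to V.
          V is a leaf — visit V.
      At W: go right to J.
        J is a leaf — visit J.
    At N: go right to Q.
      Q is a leaf — visit Q.
At X: go right to U.
  U is a leaf — visit U.
Full pre-order sequence: X, Z, M, N, W, G, B, V, J, Q, U.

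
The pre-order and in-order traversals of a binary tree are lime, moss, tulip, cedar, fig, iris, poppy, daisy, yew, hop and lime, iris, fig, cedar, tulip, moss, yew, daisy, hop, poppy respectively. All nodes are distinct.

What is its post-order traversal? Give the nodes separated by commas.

iris, fig, cedar, tulip, yew, hop, daisy, poppy, moss, lime

The first element of pre-order is the root; it splits in-order into left and right subtrees.
Root lime: left subtree has 0 nodes { }, right has 9 {iris, fig, cedar, tulip, moss, yew, daisy, hop, poppy}.
  Root moss: left subtree has 4 nodes {iris, fig, cedar, tulip}, right has 4 {yew, daisy, hop, poppy}.
    Root tulip: left subtree has 3 nodes {iris, fig, cedar}, right has 0 { }.
      Root cedar: left subtree has 2 nodes {iris, fig}, right has 0 { }.
        Root fig: left subtree has 1 node {iris}, right has 0 { }.
    Root poppy: left subtree has 3 nodes {yew, daisy, hop}, right has 0 { }.
      Root daisy: left subtree has 1 node {yew}, right has 1 {hop}.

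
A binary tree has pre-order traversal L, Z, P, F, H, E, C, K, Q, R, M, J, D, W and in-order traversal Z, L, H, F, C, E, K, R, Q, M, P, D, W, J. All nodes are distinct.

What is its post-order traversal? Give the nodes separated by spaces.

The first element of pre-order is the root; it splits in-order into left and right subtrees.
Root L: left subtree has 1 node {Z}, right has 12 {H, F, C, E, K, R, Q, M, P, D, W, J}.
  Root P: left subtree has 8 nodes {H, F, C, E, K, R, Q, M}, right has 3 {D, W, J}.
    Root F: left subtree has 1 node {H}, right has 6 {C, E, K, R, Q, M}.
      Root E: left subtree has 1 node {C}, right has 4 {K, R, Q, M}.
        Root K: left subtree has 0 nodes { }, right has 3 {R, Q, M}.
          Root Q: left subtree has 1 node {R}, right has 1 {M}.
    Root J: left subtree has 2 nodes {D, W}, right has 0 { }.
      Root D: left subtree has 0 nodes { }, right has 1 {W}.

Z H C R M Q K E F W D J P L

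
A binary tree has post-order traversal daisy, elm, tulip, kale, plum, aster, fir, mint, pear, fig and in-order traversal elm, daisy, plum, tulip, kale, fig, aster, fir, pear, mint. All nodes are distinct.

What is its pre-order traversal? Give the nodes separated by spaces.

fig plum elm daisy kale tulip pear fir aster mint

The last element of post-order is the root; it splits in-order into left and right subtrees.
Root fig: left subtree has 5 nodes {elm, daisy, plum, tulip, kale}, right has 4 {aster, fir, pear, mint}.
  Root plum: left subtree has 2 nodes {elm, daisy}, right has 2 {tulip, kale}.
    Root elm: left subtree has 0 nodes { }, right has 1 {daisy}.
    Root kale: left subtree has 1 node {tulip}, right has 0 { }.
  Root pear: left subtree has 2 nodes {aster, fir}, right has 1 {mint}.
    Root fir: left subtree has 1 node {aster}, right has 0 { }.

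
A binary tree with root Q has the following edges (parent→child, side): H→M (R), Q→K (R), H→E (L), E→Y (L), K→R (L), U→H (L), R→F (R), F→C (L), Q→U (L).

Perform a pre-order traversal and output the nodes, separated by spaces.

Q U H E Y M K R F C

Pre-order visits the node, then its left subtree, then its right subtree.
Visit Q.
At Q: go left to U.
  Visit U.
  At U: go left to H.
    Visit H.
    At H: go left to E.
      Visit E.
      At E: go left to Y.
        Y is a leaf — visit Y.
      At E: no right child.
    At H: go right to M.
      M is a leaf — visit M.
  At U: no right child.
At Q: go right to K.
  Visit K.
  At K: go left to R.
    Visit R.
    At R: no left child.
    At R: go right to F.
      Visit F.
      At F: go left to C.
        C is a leaf — visit C.
      At F: no right child.
  At K: no right child.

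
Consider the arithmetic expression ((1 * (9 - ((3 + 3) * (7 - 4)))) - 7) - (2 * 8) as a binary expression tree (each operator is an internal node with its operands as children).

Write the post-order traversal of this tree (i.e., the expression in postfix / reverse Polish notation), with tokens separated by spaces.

1 9 3 3 + 7 4 - * - * 7 - 2 8 * -

Post-order on an expression tree gives postfix notation: for each operator, emit left operand, right operand, then the operator.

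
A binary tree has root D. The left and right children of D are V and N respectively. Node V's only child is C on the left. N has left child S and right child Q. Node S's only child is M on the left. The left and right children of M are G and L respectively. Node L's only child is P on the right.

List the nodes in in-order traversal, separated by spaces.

C V D G M L P S N Q

In-order visits the left subtree, then the node, then the right subtree.
At D: go left to V.
  At V: go left to C.
    C is a leaf — visit C.
  Visit V.
  At V: no right child.
Visit D.
At D: go right to N.
  At N: go left to S.
    At S: go left to M.
      At M: go left to G.
        G is a leaf — visit G.
      Visit M.
      At M: go right to L.
        At L: no left child.
        Visit L.
        At L: go right to P.
          P is a leaf — visit P.
    Visit S.
    At S: no right child.
  Visit N.
  At N: go right to Q.
    Q is a leaf — visit Q.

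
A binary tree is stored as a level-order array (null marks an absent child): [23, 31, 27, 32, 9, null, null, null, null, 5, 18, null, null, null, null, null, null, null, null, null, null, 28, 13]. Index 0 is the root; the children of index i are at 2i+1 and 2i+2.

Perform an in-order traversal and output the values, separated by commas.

In-order visits the left subtree, then the node, then the right subtree.
At 23: go left to 31.
  At 31: go left to 32.
    32 is a leaf — visit 32.
  Visit 31.
  At 31: go right to 9.
    At 9: go left to 5.
      5 is a leaf — visit 5.
    Visit 9.
    At 9: go right to 18.
      At 18: go left to 28.
        28 is a leaf — visit 28.
      Visit 18.
      At 18: go right to 13.
        13 is a leaf — visit 13.
Visit 23.
At 23: go right to 27.
  27 is a leaf — visit 27.

32, 31, 5, 9, 28, 18, 13, 23, 27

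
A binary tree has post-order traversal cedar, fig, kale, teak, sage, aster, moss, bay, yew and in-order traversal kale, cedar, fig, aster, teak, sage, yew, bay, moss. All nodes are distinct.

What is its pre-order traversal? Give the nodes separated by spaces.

yew aster kale fig cedar sage teak bay moss

The last element of post-order is the root; it splits in-order into left and right subtrees.
Root yew: left subtree has 6 nodes {kale, cedar, fig, aster, teak, sage}, right has 2 {bay, moss}.
  Root aster: left subtree has 3 nodes {kale, cedar, fig}, right has 2 {teak, sage}.
    Root kale: left subtree has 0 nodes { }, right has 2 {cedar, fig}.
      Root fig: left subtree has 1 node {cedar}, right has 0 { }.
    Root sage: left subtree has 1 node {teak}, right has 0 { }.
  Root bay: left subtree has 0 nodes { }, right has 1 {moss}.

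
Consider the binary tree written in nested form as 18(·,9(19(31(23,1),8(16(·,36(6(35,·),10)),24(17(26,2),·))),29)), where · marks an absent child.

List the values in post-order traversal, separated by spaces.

Post-order visits the left subtree, then the right subtree, then the node.
At 18: no left child.
At 18: go right to 9.
  At 9: go left to 19.
    At 19: go left to 31.
      At 31: go left to 23.
        23 is a leaf — visit 23.
      At 31: go right to 1.
        1 is a leaf — visit 1.
      Visit 31.
    At 19: go right to 8.
      At 8: go left to 16.
        At 16: no left child.
        At 16: go right to 36.
          At 36: go left to 6.
            At 6: go left to 35.
              35 is a leaf — visit 35.
            At 6: no right child.
            Visit 6.
          At 36: go right to 10.
            10 is a leaf — visit 10.
          Visit 36.
        Visit 16.
      At 8: go right to 24.
        At 24: go left to 17.
          At 17: go left to 26.
            26 is a leaf — visit 26.
          At 17: go right to 2.
            2 is a leaf — visit 2.
          Visit 17.
        At 24: no right child.
        Visit 24.
      Visit 8.
    Visit 19.
  At 9: go right to 29.
    29 is a leaf — visit 29.
  Visit 9.
Visit 18.

23 1 31 35 6 10 36 16 26 2 17 24 8 19 29 9 18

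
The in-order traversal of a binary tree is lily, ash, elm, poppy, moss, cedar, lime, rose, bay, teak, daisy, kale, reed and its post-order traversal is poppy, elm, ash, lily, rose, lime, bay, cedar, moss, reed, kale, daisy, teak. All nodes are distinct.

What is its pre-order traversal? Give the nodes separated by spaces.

teak moss lily ash elm poppy cedar bay lime rose daisy kale reed

The last element of post-order is the root; it splits in-order into left and right subtrees.
Root teak: left subtree has 9 nodes {lily, ash, elm, poppy, moss, cedar, lime, rose, bay}, right has 3 {daisy, kale, reed}.
  Root moss: left subtree has 4 nodes {lily, ash, elm, poppy}, right has 4 {cedar, lime, rose, bay}.
    Root lily: left subtree has 0 nodes { }, right has 3 {ash, elm, poppy}.
      Root ash: left subtree has 0 nodes { }, right has 2 {elm, poppy}.
        Root elm: left subtree has 0 nodes { }, right has 1 {poppy}.
    Root cedar: left subtree has 0 nodes { }, right has 3 {lime, rose, bay}.
      Root bay: left subtree has 2 nodes {lime, rose}, right has 0 { }.
        Root lime: left subtree has 0 nodes { }, right has 1 {rose}.
  Root daisy: left subtree has 0 nodes { }, right has 2 {kale, reed}.
    Root kale: left subtree has 0 nodes { }, right has 1 {reed}.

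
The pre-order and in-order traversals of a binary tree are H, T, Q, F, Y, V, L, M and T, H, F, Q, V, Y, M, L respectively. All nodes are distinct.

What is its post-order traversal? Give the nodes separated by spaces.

The first element of pre-order is the root; it splits in-order into left and right subtrees.
Root H: left subtree has 1 node {T}, right has 6 {F, Q, V, Y, M, L}.
  Root Q: left subtree has 1 node {F}, right has 4 {V, Y, M, L}.
    Root Y: left subtree has 1 node {V}, right has 2 {M, L}.
      Root L: left subtree has 1 node {M}, right has 0 { }.

T F V M L Y Q H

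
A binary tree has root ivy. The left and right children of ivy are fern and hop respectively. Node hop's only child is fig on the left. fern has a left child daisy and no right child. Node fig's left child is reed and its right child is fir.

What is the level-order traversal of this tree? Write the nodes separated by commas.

Level-order visits nodes level by level from the root, left to right within each level.
Level 0: ivy
Level 1: fern, hop
Level 2: daisy, fig
Level 3: reed, fir

ivy, fern, hop, daisy, fig, reed, fir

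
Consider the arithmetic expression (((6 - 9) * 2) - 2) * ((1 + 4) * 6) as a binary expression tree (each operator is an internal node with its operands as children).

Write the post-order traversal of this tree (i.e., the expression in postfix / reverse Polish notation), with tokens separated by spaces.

6 9 - 2 * 2 - 1 4 + 6 * *

Post-order on an expression tree gives postfix notation: for each operator, emit left operand, right operand, then the operator.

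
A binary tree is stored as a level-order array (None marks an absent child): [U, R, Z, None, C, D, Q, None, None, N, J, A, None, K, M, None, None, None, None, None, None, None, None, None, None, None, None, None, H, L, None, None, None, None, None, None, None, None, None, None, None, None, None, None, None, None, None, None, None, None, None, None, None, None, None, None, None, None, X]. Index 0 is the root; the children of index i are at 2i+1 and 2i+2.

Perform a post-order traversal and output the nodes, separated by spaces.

N J C R A D X H K L M Q Z U

Post-order visits the left subtree, then the right subtree, then the node.
At U: go left to R.
  At R: no left child.
  At R: go right to C.
    At C: go left to N.
      N is a leaf — visit N.
    At C: go right to J.
      J is a leaf — visit J.
    Visit C.
  Visit R.
At U: go right to Z.
  At Z: go left to D.
    At D: go left to A.
      A is a leaf — visit A.
    At D: no right child.
    Visit D.
  At Z: go right to Q.
    At Q: go left to K.
      At K: no left child.
      At K: go right to H.
        At H: no left child.
        At H: go right to X.
          X is a leaf — visit X.
        Visit H.
      Visit K.
    At Q: go right to M.
      At M: go left to L.
        L is a leaf — visit L.
      At M: no right child.
      Visit M.
    Visit Q.
  Visit Z.
Visit U.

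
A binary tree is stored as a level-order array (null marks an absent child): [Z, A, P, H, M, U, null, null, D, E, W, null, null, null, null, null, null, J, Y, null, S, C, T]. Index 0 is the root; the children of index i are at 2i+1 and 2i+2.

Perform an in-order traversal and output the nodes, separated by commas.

In-order visits the left subtree, then the node, then the right subtree.
At Z: go left to A.
  At A: go left to H.
    At H: no left child.
    Visit H.
    At H: go right to D.
      At D: go left to J.
        J is a leaf — visit J.
      Visit D.
      At D: go right to Y.
        Y is a leaf — visit Y.
  Visit A.
  At A: go right to M.
    At M: go left to E.
      At E: no left child.
      Visit E.
      At E: go right to S.
        S is a leaf — visit S.
    Visit M.
    At M: go right to W.
      At W: go left to C.
        C is a leaf — visit C.
      Visit W.
      At W: go right to T.
        T is a leaf — visit T.
Visit Z.
At Z: go right to P.
  At P: go left to U.
    U is a leaf — visit U.
  Visit P.
  At P: no right child.

H, J, D, Y, A, E, S, M, C, W, T, Z, U, P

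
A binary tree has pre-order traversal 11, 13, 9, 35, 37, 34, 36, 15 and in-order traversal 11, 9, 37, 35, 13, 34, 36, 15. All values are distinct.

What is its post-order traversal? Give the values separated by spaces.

The first element of pre-order is the root; it splits in-order into left and right subtrees.
Root 11: left subtree has 0 nodes { }, right has 7 {9, 37, 35, 13, 34, 36, 15}.
  Root 13: left subtree has 3 nodes {9, 37, 35}, right has 3 {34, 36, 15}.
    Root 9: left subtree has 0 nodes { }, right has 2 {37, 35}.
      Root 35: left subtree has 1 node {37}, right has 0 { }.
    Root 34: left subtree has 0 nodes { }, right has 2 {36, 15}.
      Root 36: left subtree has 0 nodes { }, right has 1 {15}.

37 35 9 15 36 34 13 11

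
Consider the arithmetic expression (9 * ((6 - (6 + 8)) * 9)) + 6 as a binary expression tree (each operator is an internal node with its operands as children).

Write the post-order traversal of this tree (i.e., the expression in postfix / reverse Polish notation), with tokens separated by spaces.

9 6 6 8 + - 9 * * 6 +

Post-order on an expression tree gives postfix notation: for each operator, emit left operand, right operand, then the operator.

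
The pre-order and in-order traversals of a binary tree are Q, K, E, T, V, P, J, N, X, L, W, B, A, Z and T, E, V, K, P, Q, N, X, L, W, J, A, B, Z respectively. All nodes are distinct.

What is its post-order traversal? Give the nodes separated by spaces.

The first element of pre-order is the root; it splits in-order into left and right subtrees.
Root Q: left subtree has 5 nodes {T, E, V, K, P}, right has 8 {N, X, L, W, J, A, B, Z}.
  Root K: left subtree has 3 nodes {T, E, V}, right has 1 {P}.
    Root E: left subtree has 1 node {T}, right has 1 {V}.
  Root J: left subtree has 4 nodes {N, X, L, W}, right has 3 {A, B, Z}.
    Root N: left subtree has 0 nodes { }, right has 3 {X, L, W}.
      Root X: left subtree has 0 nodes { }, right has 2 {L, W}.
        Root L: left subtree has 0 nodes { }, right has 1 {W}.
    Root B: left subtree has 1 node {A}, right has 1 {Z}.

T V E P K W L X N A Z B J Q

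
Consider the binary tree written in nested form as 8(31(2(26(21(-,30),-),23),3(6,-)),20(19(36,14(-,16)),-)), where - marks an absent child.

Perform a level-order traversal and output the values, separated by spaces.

Level-order visits nodes level by level from the root, left to right within each level.
Level 0: 8
Level 1: 31, 20
Level 2: 2, 3, 19
Level 3: 26, 23, 6, 36, 14
Level 4: 21, 16
Level 5: 30

8 31 20 2 3 19 26 23 6 36 14 21 16 30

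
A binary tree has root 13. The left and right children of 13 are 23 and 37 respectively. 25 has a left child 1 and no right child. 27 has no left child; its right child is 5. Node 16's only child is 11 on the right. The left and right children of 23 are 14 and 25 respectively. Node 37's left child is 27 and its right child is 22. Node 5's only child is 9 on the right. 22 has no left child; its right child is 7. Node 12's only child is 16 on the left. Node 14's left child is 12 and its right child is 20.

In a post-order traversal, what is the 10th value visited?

5

Post-order visits the left subtree, then the right subtree, then the node.
At 13: go left to 23.
  At 23: go left to 14.
    At 14: go left to 12.
      At 12: go left to 16.
        At 16: no left child.
        At 16: go right to 11.
          11 is a leaf — visit 11.
        Visit 16.
      At 12: no right child.
      Visit 12.
    At 14: go right to 20.
      20 is a leaf — visit 20.
    Visit 14.
  At 23: go right to 25.
    At 25: go left to 1.
      1 is a leaf — visit 1.
    At 25: no right child.
    Visit 25.
  Visit 23.
At 13: go right to 37.
  At 37: go left to 27.
    At 27: no left child.
    At 27: go right to 5.
      At 5: no left child.
      At 5: go right to 9.
        9 is a leaf — visit 9.
      Visit 5.
    Visit 27.
  At 37: go right to 22.
    At 22: no left child.
    At 22: go right to 7.
      7 is a leaf — visit 7.
    Visit 22.
  Visit 37.
Visit 13.
Full post-order sequence: 11, 16, 12, 20, 14, 1, 25, 23, 9, 5, 27, 7, 22, 37, 13.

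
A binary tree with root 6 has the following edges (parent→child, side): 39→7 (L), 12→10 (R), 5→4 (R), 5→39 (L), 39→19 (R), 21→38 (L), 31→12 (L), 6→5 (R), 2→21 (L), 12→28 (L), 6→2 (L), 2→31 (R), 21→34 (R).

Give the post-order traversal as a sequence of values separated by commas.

Post-order visits the left subtree, then the right subtree, then the node.
At 6: go left to 2.
  At 2: go left to 21.
    At 21: go left to 38.
      38 is a leaf — visit 38.
    At 21: go right to 34.
      34 is a leaf — visit 34.
    Visit 21.
  At 2: go right to 31.
    At 31: go left to 12.
      At 12: go left to 28.
        28 is a leaf — visit 28.
      At 12: go right to 10.
        10 is a leaf — visit 10.
      Visit 12.
    At 31: no right child.
    Visit 31.
  Visit 2.
At 6: go right to 5.
  At 5: go left to 39.
    At 39: go left to 7.
      7 is a leaf — visit 7.
    At 39: go right to 19.
      19 is a leaf — visit 19.
    Visit 39.
  At 5: go right to 4.
    4 is a leaf — visit 4.
  Visit 5.
Visit 6.

38, 34, 21, 28, 10, 12, 31, 2, 7, 19, 39, 4, 5, 6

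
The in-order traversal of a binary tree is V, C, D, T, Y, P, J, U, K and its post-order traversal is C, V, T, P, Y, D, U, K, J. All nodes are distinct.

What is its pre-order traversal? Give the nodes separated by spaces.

The last element of post-order is the root; it splits in-order into left and right subtrees.
Root J: left subtree has 6 nodes {V, C, D, T, Y, P}, right has 2 {U, K}.
  Root D: left subtree has 2 nodes {V, C}, right has 3 {T, Y, P}.
    Root V: left subtree has 0 nodes { }, right has 1 {C}.
    Root Y: left subtree has 1 node {T}, right has 1 {P}.
  Root K: left subtree has 1 node {U}, right has 0 { }.

J D V C Y T P K U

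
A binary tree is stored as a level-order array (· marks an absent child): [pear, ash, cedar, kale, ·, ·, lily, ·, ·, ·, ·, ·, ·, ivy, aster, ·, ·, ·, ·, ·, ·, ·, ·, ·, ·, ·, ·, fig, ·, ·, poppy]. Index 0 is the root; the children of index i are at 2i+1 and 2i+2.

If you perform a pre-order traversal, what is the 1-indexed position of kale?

3

Pre-order visits the node, then its left subtree, then its right subtree.
Visit pear.
At pear: go left to ash.
  Visit ash.
  At ash: go left to kale.
    kale is a leaf — visit kale.
  At ash: no right child.
At pear: go right to cedar.
  Visit cedar.
  At cedar: no left child.
  At cedar: go right to lily.
    Visit lily.
    At lily: go left to ivy.
      Visit ivy.
      At ivy: go left to fig.
        fig is a leaf — visit fig.
      At ivy: no right child.
    At lily: go right to aster.
      Visit aster.
      At aster: no left child.
      At aster: go right to poppy.
        poppy is a leaf — visit poppy.
Full pre-order sequence: pear, ash, kale, cedar, lily, ivy, fig, aster, poppy.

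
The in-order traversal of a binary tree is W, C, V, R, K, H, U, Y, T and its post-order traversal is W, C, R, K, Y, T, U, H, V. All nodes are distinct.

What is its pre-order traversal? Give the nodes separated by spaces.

The last element of post-order is the root; it splits in-order into left and right subtrees.
Root V: left subtree has 2 nodes {W, C}, right has 6 {R, K, H, U, Y, T}.
  Root C: left subtree has 1 node {W}, right has 0 { }.
  Root H: left subtree has 2 nodes {R, K}, right has 3 {U, Y, T}.
    Root K: left subtree has 1 node {R}, right has 0 { }.
    Root U: left subtree has 0 nodes { }, right has 2 {Y, T}.
      Root T: left subtree has 1 node {Y}, right has 0 { }.

V C W H K R U T Y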